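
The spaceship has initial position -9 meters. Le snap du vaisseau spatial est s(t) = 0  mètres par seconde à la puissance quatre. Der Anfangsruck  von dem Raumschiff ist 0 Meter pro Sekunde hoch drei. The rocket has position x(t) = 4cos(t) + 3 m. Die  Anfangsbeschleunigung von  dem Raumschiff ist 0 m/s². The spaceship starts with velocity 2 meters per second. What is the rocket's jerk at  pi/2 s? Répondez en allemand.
Um dies zu lösen, müssen wir 3 Ableitungen unserer Gleichung für die Position x(t) = 4·cos(t) + 3 nehmen. Mit d/dt von x(t) finden wir v(t) = -4·sin(t). Die Ableitung von der Geschwindigkeit ergibt die Beschleunigung: a(t) = -4·cos(t). Durch Ableiten von der Beschleunigung erhalten wir den Ruck: j(t) = 4·sin(t). Aus der Gleichung für den Ruck j(t) = 4·sin(t), setzen wir t = pi/2 ein und erhalten j = 4.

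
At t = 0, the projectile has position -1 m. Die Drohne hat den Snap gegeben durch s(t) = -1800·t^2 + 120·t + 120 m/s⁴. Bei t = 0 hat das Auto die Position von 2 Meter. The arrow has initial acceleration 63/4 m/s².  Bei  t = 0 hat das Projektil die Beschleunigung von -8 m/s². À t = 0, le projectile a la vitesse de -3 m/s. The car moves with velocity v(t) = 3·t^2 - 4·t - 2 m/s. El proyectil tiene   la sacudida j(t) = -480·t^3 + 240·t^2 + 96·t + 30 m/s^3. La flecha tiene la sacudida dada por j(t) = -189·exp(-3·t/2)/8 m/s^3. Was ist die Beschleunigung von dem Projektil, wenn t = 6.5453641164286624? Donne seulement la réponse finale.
a(6.5453641164286624) = -195572.314165097.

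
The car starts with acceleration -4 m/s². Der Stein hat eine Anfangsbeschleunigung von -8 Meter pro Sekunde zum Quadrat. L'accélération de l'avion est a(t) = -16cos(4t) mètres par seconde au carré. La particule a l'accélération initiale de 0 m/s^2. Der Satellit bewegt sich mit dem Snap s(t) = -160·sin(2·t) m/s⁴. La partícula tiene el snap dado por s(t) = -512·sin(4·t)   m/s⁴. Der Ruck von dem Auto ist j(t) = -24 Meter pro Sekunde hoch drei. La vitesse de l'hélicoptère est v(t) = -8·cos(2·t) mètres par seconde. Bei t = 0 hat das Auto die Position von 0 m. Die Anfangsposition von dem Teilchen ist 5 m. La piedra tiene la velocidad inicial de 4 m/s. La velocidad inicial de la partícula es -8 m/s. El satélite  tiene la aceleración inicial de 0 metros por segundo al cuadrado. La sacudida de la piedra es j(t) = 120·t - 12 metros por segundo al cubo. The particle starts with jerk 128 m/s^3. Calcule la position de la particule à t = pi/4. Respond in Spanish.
Debemos encontrar la integral de nuestra ecuación del snap s(t) = -512·sin(4·t) 4 veces. La integral del snap, con j(0) = 128, da la sacudida: j(t) = 128·cos(4·t). Tomando ∫j(t)dt y aplicando a(0) = 0, encontramos a(t) = 32·sin(4·t). Integrando la aceleración y usando la condición inicial v(0) = -8, obtenemos v(t) = -8·cos(4·t). Tomando ∫v(t)dt y aplicando x(0) = 5, encontramos x(t) = 5 - 2·sin(4·t). Usando x(t) = 5 - 2·sin(4·t) y sustituyendo t = pi/4, encontramos x = 5.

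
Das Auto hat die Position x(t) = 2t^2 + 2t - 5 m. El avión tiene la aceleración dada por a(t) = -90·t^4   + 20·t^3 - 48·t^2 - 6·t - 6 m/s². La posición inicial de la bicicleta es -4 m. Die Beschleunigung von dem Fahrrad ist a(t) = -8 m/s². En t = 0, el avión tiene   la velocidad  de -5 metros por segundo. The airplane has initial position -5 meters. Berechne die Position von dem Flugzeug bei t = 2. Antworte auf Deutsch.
Um dies zu lösen, müssen wir 2 Stammfunktionen unserer Gleichung für die Beschleunigung a(t) = -90·t^4 + 20·t^3 - 48·t^2 - 6·t - 6 finden. Das Integral von der Beschleunigung ist die Geschwindigkeit. Mit v(0) = -5 erhalten wir v(t) = -18·t^5 + 5·t^4 - 16·t^3 - 3·t^2 - 6·t - 5. Mit ∫v(t)dt und Anwendung von x(0) = -5, finden wir x(t) = -3·t^6 + t^5 - 4·t^4 - t^3 - 3·t^2 - 5·t - 5. Mit x(t) = -3·t^6 + t^5 - 4·t^4 - t^3 - 3·t^2 - 5·t - 5 und Einsetzen von t = 2, finden wir x = -259.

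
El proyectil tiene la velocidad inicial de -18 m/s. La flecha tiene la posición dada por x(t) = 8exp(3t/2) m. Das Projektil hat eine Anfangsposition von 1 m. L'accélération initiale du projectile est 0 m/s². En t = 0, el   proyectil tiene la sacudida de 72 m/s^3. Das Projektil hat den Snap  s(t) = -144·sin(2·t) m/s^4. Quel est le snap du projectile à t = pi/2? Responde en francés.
En utilisant s(t) = -144·sin(2·t) et en substituant t = pi/2, nous trouvons s = 0.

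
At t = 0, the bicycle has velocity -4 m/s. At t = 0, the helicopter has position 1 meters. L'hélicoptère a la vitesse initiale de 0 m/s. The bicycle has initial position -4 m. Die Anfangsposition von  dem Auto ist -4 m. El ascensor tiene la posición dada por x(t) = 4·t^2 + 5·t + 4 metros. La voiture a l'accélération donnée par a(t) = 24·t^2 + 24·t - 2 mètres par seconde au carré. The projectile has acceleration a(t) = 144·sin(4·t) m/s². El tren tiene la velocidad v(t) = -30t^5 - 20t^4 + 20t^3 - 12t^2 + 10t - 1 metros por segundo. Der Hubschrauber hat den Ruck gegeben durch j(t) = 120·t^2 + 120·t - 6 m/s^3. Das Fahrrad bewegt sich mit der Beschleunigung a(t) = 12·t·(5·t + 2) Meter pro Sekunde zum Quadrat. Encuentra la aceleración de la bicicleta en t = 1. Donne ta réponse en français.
Nous avons l'accélération a(t) = 12·t·(5·t + 2). En substituant t = 1: a(1) = 84.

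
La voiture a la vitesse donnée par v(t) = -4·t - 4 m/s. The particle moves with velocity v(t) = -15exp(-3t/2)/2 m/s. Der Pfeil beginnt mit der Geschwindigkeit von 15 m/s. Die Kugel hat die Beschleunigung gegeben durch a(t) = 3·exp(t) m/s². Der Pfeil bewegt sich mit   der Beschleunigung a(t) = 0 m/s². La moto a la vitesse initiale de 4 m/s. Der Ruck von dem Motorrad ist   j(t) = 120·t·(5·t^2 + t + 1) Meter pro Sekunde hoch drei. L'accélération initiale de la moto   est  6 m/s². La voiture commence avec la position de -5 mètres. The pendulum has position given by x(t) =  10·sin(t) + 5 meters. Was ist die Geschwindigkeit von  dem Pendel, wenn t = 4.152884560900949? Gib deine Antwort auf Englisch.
To solve this, we need to take 1 derivative of our position equation x(t) = 10·sin(t) + 5. Differentiating position, we get velocity: v(t) = 10·cos(t). From the given velocity equation v(t) = 10·cos(t), we substitute t = 4.152884560900949 to get v = -5.30766249583075.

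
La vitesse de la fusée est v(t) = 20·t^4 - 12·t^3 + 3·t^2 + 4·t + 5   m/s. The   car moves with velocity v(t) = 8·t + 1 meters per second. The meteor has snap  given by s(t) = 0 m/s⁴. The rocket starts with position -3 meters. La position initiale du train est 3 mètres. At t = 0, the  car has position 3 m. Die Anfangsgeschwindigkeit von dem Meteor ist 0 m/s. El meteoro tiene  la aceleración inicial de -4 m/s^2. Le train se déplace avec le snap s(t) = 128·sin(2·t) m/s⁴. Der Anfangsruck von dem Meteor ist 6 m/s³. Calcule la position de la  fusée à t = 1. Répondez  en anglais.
To find the answer, we compute 1 antiderivative of v(t) = 20·t^4 - 12·t^3 + 3·t^2 + 4·t + 5. Taking ∫v(t)dt and applying x(0) = -3, we find x(t) = 4·t^5 - 3·t^4 + t^3 + 2·t^2 + 5·t - 3. From the given position equation x(t) = 4·t^5 - 3·t^4 + t^3 + 2·t^2 + 5·t - 3, we substitute t = 1 to get x = 6.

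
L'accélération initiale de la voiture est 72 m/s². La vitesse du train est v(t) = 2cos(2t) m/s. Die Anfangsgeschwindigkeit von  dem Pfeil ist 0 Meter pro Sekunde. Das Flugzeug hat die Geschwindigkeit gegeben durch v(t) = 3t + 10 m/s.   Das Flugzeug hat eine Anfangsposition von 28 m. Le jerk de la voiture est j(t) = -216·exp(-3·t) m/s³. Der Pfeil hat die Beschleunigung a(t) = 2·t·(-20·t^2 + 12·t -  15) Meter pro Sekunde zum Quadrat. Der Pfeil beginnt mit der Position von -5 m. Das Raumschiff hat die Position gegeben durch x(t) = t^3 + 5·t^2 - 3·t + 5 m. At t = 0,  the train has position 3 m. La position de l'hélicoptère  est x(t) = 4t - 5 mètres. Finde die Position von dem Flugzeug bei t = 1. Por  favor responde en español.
Debemos encontrar la integral de nuestra ecuación de la velocidad v(t) = 3·t + 10 1 vez. La antiderivada de la velocidad es la posición. Usando x(0) = 28, obtenemos x(t) = 3·t^2/2 + 10·t + 28. Tenemos la posición x(t) = 3·t^2/2 + 10·t + 28. Sustituyendo t = 1: x(1) = 79/2.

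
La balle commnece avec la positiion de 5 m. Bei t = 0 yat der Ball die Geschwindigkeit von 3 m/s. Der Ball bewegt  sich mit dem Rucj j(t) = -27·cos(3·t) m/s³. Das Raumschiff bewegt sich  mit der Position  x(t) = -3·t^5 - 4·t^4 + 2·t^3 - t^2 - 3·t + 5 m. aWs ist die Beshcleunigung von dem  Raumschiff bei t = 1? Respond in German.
Wir müssen unsere Gleichung für die Position x(t) = -3·t^5 - 4·t^4 + 2·t^3 - t^2 - 3·t + 5 2-mal ableiten. Mit d/dt von x(t) finden wir v(t) = -15·t^4 - 16·t^3 + 6·t^2 - 2·t - 3. Durch Ableiten von der Geschwindigkeit erhalten wir die Beschleunigung: a(t) = -60·t^3 - 48·t^2 + 12·t - 2. Wir haben die Beschleunigung a(t) = -60·t^3 - 48·t^2 + 12·t - 2. Durch Einsetzen von t = 1: a(1) = -98.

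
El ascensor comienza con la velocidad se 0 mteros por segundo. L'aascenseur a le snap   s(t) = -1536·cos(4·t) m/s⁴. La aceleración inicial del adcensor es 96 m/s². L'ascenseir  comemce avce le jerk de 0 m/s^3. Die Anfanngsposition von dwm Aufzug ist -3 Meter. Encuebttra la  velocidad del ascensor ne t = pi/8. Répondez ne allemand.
Ausgehend von dem Snap s(t) = -1536·cos(4·t), nehmen wir 3 Stammfunktionen. Die Stammfunktion von dem Snap, mit j(0) = 0, ergibt den Ruck: j(t) = -384·sin(4·t). Durch Integration von dem Ruck und Verwendung der Anfangsbedingung a(0) = 96, erhalten wir a(t) = 96·cos(4·t). Mit ∫a(t)dt und Anwendung von v(0) = 0, finden wir v(t) = 24·sin(4·t). Mit v(t) = 24·sin(4·t) und Einsetzen von t = pi/8, finden wir v = 24.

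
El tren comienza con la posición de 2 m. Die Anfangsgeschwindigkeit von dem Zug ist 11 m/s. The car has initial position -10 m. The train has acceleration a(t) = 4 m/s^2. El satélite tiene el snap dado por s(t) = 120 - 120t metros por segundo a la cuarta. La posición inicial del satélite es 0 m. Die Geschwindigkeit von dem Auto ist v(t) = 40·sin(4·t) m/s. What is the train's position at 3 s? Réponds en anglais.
To solve this, we need to take 2 antiderivatives of our acceleration equation a(t) = 4. Finding the integral of a(t) and using v(0) = 11: v(t) = 4·t + 11. Integrating velocity and using the initial condition x(0) = 2, we get x(t) = 2·t^2 + 11·t + 2. Using x(t) = 2·t^2 + 11·t + 2 and substituting t = 3, we find x = 53.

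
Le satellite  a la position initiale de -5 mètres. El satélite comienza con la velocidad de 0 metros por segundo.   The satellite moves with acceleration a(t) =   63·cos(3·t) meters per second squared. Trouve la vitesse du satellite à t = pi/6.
Nous devons trouver l'intégrale de notre équation de l'accélération a(t) = 63·cos(3·t) 1 fois. En prenant ∫a(t)dt et en appliquant v(0) = 0, nous trouvons v(t) = 21·sin(3·t). Nous avons la vitesse v(t) = 21·sin(3·t). En substituant t = pi/6: v(pi/6) = 21.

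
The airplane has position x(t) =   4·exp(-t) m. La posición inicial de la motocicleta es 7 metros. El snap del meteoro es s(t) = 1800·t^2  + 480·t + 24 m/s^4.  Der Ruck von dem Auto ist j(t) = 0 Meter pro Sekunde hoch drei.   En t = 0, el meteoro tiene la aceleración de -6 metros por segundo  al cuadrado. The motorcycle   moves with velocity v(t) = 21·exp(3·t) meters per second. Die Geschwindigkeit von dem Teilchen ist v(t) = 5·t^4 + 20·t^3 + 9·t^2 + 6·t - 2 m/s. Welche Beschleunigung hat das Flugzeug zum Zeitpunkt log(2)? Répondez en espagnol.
Debemos derivar nuestra ecuación de la posición x(t) = 4·exp(-t) 2 veces. Tomando d/dt de x(t), encontramos v(t) = -4·exp(-t). Derivando la velocidad, obtenemos la aceleración: a(t) = 4·exp(-t). Usando a(t) = 4·exp(-t) y sustituyendo t = log(2), encontramos a = 2.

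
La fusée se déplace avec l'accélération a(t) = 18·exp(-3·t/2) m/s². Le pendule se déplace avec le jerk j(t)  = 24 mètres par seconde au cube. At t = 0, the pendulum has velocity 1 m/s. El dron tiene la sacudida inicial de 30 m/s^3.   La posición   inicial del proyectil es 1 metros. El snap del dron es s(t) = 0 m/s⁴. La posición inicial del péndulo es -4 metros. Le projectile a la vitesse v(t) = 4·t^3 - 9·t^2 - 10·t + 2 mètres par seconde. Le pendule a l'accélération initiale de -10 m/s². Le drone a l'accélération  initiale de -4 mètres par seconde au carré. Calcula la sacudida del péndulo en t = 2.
De la ecuación de la sacudida j(t) = 24, sustituimos t = 2 para obtener j = 24.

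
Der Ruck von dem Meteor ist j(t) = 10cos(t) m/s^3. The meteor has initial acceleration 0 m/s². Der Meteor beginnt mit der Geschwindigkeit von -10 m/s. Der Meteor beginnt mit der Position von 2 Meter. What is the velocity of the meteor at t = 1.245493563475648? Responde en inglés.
We need to integrate our jerk equation j(t) = 10·cos(t) 2 times. Taking ∫j(t)dt and applying a(0) = 0, we find a(t) = 10·sin(t). The antiderivative of acceleration is velocity. Using v(0) = -10, we get v(t) = -10·cos(t). We have velocity v(t) = -10·cos(t). Substituting t = 1.245493563475648: v(1.245493563475648) = -3.19595685097215.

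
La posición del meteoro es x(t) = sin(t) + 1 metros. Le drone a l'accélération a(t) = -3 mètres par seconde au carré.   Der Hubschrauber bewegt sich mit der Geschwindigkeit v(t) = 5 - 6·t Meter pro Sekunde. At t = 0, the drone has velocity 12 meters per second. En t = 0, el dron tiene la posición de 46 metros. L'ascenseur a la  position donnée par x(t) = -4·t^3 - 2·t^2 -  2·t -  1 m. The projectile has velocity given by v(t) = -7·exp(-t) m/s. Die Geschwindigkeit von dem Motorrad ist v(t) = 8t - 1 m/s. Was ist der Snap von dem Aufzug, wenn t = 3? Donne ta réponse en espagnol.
Partiendo de la posición x(t) = -4·t^3 - 2·t^2 - 2·t - 1, tomamos 4 derivadas. Tomando d/dt de x(t), encontramos v(t) = -12·t^2 - 4·t - 2. Tomando d/dt de v(t), encontramos a(t) = -24·t - 4. Derivando la aceleración, obtenemos la sacudida: j(t) = -24. Derivando la sacudida, obtenemos el snap: s(t) = 0. De la ecuación del snap s(t) = 0, sustituimos t = 3 para obtener s = 0.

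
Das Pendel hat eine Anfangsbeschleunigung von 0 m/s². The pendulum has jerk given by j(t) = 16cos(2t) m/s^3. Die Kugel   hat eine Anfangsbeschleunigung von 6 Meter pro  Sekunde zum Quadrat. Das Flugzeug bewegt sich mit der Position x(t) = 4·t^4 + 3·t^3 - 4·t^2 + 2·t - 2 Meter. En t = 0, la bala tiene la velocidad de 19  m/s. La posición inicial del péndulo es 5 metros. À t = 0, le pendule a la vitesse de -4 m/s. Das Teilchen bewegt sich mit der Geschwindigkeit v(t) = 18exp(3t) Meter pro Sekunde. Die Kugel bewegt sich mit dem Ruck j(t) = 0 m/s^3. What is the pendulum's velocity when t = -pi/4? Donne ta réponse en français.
Nous devons trouver l'intégrale de notre équation du jerk j(t) = 16·cos(2·t) 2 fois. L'intégrale du jerk est l'accélération. En utilisant a(0) = 0, nous obtenons a(t) = 8·sin(2·t). L'intégrale de l'accélération est la vitesse. En utilisant v(0) = -4, nous obtenons v(t) = -4·cos(2·t). En utilisant v(t) = -4·cos(2·t) et en substituant t = -pi/4, nous trouvons v = 0.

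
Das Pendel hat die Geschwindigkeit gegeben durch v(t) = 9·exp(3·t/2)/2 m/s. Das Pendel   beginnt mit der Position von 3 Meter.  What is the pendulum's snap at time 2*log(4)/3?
To solve this, we need to take 3 derivatives of our velocity equation v(t) = 9·exp(3·t/2)/2. Taking d/dt of v(t), we find a(t) = 27·exp(3·t/2)/4. Taking d/dt of a(t), we find j(t) = 81·exp(3·t/2)/8. Differentiating jerk, we get snap: s(t) = 243·exp(3·t/2)/16. Using s(t) = 243·exp(3·t/2)/16 and substituting t = 2*log(4)/3, we find s = 243/4.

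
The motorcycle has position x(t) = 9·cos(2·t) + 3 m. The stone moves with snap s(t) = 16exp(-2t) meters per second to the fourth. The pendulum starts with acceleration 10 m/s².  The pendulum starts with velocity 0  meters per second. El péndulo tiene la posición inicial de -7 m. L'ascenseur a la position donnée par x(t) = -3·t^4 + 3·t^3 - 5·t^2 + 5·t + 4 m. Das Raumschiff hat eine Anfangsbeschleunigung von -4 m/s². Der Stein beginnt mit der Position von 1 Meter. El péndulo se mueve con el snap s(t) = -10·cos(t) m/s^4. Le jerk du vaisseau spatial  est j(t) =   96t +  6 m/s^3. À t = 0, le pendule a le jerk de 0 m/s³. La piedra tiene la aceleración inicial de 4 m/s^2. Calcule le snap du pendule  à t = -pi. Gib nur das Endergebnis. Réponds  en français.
Le snap à t = -pi est s = 10.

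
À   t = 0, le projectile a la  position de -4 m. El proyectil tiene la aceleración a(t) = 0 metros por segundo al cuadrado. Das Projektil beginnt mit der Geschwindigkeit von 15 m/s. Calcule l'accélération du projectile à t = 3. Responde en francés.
En utilisant a(t) = 0 et en substituant t = 3, nous trouvons a = 0.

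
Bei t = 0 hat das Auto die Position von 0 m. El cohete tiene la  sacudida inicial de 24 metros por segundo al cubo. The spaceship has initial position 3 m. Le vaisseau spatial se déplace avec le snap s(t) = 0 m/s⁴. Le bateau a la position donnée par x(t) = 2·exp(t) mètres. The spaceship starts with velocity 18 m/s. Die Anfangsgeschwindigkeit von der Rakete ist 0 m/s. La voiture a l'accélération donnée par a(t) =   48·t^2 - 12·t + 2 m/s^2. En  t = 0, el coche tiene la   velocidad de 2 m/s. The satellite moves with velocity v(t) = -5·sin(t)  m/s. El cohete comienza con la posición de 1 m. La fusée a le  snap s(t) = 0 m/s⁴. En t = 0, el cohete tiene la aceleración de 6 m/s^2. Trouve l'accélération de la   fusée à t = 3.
Nous devons intégrer notre équation du snap s(t) = 0 2 fois. L'intégrale du snap, avec j(0) = 24, donne le jerk: j(t) = 24. En intégrant le jerk et en utilisant la condition initiale a(0) = 6, nous obtenons a(t) = 24·t + 6. Nous avons l'accélération a(t) = 24·t + 6. En substituant t = 3: a(3) = 78.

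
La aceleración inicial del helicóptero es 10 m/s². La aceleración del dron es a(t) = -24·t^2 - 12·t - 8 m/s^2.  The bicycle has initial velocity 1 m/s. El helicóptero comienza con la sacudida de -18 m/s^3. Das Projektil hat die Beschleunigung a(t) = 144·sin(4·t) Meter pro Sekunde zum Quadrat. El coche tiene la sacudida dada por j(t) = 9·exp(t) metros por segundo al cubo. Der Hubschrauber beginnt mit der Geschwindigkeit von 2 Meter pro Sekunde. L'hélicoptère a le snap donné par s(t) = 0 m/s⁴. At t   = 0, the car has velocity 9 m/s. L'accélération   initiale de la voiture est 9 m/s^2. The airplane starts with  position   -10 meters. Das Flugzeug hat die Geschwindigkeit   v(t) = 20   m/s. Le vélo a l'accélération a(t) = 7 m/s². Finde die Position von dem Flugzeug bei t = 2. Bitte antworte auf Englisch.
We must find the integral of our velocity equation v(t) = 20 1 time. The antiderivative of velocity is position. Using x(0) = -10, we get x(t) = 20·t - 10. We have position x(t) = 20·t - 10. Substituting t = 2: x(2) = 30.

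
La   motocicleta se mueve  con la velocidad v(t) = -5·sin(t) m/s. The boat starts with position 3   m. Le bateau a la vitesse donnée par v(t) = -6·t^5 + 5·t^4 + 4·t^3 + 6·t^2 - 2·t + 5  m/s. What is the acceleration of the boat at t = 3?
To solve this, we need to take 1 derivative of our velocity equation v(t) = -6·t^5 + 5·t^4 + 4·t^3 + 6·t^2 - 2·t + 5. Differentiating velocity, we get acceleration: a(t) = -30·t^4 + 20·t^3 + 12·t^2 + 12·t - 2. From the given acceleration equation a(t) = -30·t^4 + 20·t^3 + 12·t^2 + 12·t - 2, we substitute t = 3 to get a = -1748.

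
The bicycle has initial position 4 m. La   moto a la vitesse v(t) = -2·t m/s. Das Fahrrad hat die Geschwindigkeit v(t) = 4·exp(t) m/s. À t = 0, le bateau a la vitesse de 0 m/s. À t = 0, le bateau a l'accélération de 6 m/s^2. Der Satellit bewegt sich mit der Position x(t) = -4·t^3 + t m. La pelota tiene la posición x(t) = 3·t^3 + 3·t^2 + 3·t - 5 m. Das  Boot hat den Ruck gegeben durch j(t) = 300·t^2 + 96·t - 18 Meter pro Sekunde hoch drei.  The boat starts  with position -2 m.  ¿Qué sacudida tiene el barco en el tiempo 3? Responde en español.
Tenemos la sacudida j(t) = 300·t^2 + 96·t - 18. Sustituyendo t = 3: j(3) = 2970.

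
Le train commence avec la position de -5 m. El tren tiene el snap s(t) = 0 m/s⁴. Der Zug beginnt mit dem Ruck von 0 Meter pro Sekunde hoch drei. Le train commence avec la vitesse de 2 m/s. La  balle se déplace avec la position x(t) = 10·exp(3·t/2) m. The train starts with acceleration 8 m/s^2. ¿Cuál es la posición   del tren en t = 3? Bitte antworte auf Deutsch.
Um dies zu lösen, müssen wir 4 Integrale unserer Gleichung für den Snap s(t) = 0 finden. Mit ∫s(t)dt und Anwendung von j(0) = 0, finden wir j(t) = 0. Durch Integration von dem Ruck und Verwendung der Anfangsbedingung a(0) = 8, erhalten wir a(t) = 8. Durch Integration von der Beschleunigung und Verwendung der Anfangsbedingung v(0) = 2, erhalten wir v(t) = 8·t + 2. Mit ∫v(t)dt und Anwendung von x(0) = -5, finden wir x(t) = 4·t^2 + 2·t - 5. Aus der Gleichung für die Position x(t) = 4·t^2 + 2·t - 5, setzen wir t = 3 ein und erhalten x = 37.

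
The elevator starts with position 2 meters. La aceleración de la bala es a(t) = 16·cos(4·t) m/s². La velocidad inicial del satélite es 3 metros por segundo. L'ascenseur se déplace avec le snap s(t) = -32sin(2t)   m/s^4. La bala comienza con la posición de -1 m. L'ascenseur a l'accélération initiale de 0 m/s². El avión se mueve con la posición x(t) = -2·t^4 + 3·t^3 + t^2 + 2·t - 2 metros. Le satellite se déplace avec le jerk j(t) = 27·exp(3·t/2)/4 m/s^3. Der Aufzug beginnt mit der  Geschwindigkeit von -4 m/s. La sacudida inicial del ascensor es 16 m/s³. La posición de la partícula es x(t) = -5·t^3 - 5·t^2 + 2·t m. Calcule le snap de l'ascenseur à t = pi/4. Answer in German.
Mit s(t) = -32·sin(2·t) und Einsetzen von t = pi/4, finden wir s = -32.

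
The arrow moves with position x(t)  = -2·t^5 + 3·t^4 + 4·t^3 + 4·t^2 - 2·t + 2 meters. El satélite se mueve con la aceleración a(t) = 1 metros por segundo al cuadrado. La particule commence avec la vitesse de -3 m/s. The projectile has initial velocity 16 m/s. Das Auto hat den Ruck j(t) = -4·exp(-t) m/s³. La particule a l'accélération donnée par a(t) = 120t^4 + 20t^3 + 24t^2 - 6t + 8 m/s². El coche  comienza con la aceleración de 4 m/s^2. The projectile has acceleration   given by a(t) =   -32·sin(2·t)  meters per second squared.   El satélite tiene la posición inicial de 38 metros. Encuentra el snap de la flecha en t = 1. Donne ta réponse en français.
Pour résoudre ceci, nous devons prendre 4 dérivées de notre équation de la position x(t) = -2·t^5 + 3·t^4 + 4·t^3 + 4·t^2 - 2·t + 2. En prenant d/dt de x(t), nous trouvons v(t) = -10·t^4 + 12·t^3 + 12·t^2 + 8·t - 2. La dérivée de la vitesse donne l'accélération: a(t) = -40·t^3 + 36·t^2 + 24·t + 8. En prenant d/dt de a(t), nous trouvons j(t) = -120·t^2 + 72·t + 24. La dérivée du jerk donne le snap: s(t) = 72 - 240·t. Nous avons le snap s(t) = 72 - 240·t. En substituant t = 1: s(1) = -168.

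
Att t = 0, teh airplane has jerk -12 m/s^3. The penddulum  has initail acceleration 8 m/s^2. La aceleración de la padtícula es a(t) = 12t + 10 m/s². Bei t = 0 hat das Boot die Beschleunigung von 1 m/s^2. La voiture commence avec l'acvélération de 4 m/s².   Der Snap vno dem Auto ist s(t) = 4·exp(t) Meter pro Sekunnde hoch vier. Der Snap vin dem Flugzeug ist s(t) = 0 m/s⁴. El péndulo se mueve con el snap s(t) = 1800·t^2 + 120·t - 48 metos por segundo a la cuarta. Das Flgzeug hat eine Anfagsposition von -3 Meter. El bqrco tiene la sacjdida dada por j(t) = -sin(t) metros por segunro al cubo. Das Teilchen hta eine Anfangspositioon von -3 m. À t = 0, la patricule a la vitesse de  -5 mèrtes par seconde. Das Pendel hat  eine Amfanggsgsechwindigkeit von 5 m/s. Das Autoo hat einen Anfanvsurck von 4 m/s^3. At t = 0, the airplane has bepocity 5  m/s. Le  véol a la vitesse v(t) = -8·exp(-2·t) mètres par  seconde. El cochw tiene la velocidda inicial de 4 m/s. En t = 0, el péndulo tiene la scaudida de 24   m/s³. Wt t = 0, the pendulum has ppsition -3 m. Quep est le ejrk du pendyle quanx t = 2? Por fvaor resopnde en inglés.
To solve this, we need to take 1 integral of our snap equation s(t) = 1800·t^2 + 120·t - 48. Taking ∫s(t)dt and applying j(0) = 24, we find j(t) = 600·t^3 + 60·t^2 - 48·t + 24. Using j(t) = 600·t^3 + 60·t^2 - 48·t + 24 and substituting t = 2, we find j = 4968.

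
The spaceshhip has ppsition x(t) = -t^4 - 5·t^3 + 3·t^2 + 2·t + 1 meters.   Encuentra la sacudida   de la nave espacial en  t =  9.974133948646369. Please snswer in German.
Um dies zu lösen, müssen wir 3 Ableitungen unserer Gleichung für die Position x(t) = -t^4 - 5·t^3 + 3·t^2 + 2·t + 1 nehmen. Mit d/dt von x(t) finden wir v(t) = -4·t^3 - 15·t^2 + 6·t + 2. Durch Ableiten von der Geschwindigkeit erhalten wir die Beschleunigung: a(t) = -12·t^2 - 30·t + 6. Die Ableitung von der Beschleunigung ergibt den Ruck: j(t) = -24·t - 30. Wir haben den Ruck j(t) = -24·t - 30. Durch Einsetzen von t = 9.974133948646369: j(9.974133948646369) = -269.379214767513.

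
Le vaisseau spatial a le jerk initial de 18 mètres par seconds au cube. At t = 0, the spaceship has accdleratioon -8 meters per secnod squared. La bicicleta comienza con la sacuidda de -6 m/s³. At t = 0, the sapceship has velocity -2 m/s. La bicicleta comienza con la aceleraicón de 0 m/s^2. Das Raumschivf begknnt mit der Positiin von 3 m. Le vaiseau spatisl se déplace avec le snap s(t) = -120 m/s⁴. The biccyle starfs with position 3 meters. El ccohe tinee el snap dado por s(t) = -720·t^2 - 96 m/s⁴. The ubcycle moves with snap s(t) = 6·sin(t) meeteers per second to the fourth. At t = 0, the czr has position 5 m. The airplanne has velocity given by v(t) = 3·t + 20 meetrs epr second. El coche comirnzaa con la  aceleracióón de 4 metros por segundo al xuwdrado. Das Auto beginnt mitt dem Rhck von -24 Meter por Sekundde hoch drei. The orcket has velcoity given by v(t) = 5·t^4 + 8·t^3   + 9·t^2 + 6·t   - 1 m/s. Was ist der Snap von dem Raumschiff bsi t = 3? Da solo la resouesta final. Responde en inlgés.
At t = 3, s = -120.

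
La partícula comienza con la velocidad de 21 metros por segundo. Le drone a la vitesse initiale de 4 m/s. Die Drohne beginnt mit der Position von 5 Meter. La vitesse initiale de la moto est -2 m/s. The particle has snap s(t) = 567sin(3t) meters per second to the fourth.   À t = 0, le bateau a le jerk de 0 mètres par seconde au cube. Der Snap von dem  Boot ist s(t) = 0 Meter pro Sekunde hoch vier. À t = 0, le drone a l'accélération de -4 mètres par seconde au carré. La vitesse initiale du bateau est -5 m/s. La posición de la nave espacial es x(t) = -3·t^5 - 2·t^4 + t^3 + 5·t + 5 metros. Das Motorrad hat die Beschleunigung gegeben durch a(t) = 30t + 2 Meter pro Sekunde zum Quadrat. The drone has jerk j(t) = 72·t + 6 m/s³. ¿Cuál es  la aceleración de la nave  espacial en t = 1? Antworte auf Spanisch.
Partiendo de la posición x(t) = -3·t^5 - 2·t^4 + t^3 + 5·t + 5, tomamos 2 derivadas. Derivando la posición, obtenemos la velocidad: v(t) = -15·t^4 - 8·t^3 + 3·t^2 + 5. La derivada de la velocidad da la aceleración: a(t) = -60·t^3 - 24·t^2 + 6·t. De la ecuación de la aceleración a(t) = -60·t^3 - 24·t^2 + 6·t, sustituimos t = 1 para obtener a = -78.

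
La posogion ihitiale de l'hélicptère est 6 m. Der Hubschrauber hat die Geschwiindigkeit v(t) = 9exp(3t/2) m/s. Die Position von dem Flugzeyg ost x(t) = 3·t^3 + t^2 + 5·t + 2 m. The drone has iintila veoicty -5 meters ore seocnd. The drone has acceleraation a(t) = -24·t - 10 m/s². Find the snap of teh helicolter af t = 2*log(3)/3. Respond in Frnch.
Pour résoudre ceci, nous devons prendre 3 dérivées de notre équation de la vitesse v(t) = 9·exp(3·t/2). En dérivant la vitesse, nous obtenons l'accélération: a(t) = 27·exp(3·t/2)/2. La dérivée de l'accélération donne le jerk: j(t) = 81·exp(3·t/2)/4. La dérivée du jerk donne le snap: s(t) = 243·exp(3·t/2)/8. En utilisant s(t) = 243·exp(3·t/2)/8 et en substituant t = 2*log(3)/3, nous trouvons s = 729/8.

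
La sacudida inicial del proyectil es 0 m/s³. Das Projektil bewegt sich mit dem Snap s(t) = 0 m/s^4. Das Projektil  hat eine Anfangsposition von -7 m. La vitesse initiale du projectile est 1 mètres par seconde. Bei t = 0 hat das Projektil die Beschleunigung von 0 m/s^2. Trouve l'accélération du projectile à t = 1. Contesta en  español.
Debemos encontrar la integral de nuestra ecuación del snap s(t) = 0 2 veces. Tomando ∫s(t)dt y aplicando j(0) = 0, encontramos j(t) = 0. La antiderivada de la sacudida, con a(0) = 0, da la aceleración: a(t) = 0. Usando a(t) = 0 y sustituyendo t = 1, encontramos a = 0.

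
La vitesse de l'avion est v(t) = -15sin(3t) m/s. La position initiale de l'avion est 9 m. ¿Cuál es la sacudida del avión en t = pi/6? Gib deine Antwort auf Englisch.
We must differentiate our velocity equation v(t) = -15·sin(3·t) 2 times. The derivative of velocity gives acceleration: a(t) = -45·cos(3·t). Taking d/dt of a(t), we find j(t) = 135·sin(3·t). Using j(t) = 135·sin(3·t) and substituting t = pi/6, we find j = 135.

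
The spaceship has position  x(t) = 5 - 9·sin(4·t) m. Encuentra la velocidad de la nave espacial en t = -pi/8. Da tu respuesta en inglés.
Starting from position x(t) = 5 - 9·sin(4·t), we take 1 derivative. Differentiating position, we get velocity: v(t) = -36·cos(4·t). We have velocity v(t) = -36·cos(4·t). Substituting t = -pi/8: v(-pi/8) = 0.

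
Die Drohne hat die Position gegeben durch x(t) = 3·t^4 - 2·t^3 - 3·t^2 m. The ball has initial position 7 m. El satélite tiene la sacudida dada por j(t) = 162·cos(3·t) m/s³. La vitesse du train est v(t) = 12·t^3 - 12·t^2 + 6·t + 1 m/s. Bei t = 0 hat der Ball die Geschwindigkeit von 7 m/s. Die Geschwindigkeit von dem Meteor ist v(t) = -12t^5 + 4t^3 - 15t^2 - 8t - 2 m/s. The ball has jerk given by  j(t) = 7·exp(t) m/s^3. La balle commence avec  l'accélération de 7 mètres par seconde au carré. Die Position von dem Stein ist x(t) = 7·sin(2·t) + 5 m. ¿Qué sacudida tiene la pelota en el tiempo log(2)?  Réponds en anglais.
From the given jerk equation j(t) = 7·exp(t), we substitute t = log(2) to get j = 14.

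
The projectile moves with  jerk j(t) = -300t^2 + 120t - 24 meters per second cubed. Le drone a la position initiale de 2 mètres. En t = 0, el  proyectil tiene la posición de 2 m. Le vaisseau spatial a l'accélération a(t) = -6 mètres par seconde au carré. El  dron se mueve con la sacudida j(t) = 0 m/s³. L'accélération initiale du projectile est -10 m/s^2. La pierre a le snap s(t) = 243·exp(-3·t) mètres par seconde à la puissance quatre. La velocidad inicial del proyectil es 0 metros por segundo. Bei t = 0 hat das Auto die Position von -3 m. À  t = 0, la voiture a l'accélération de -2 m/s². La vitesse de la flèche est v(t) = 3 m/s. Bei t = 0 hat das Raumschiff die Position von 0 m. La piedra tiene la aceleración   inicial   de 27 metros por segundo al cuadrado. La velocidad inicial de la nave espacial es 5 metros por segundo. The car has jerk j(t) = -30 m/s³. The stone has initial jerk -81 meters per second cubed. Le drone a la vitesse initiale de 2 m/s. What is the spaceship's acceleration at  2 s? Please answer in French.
De l'équation de l'accélération a(t) = -6, nous substituons t = 2 pour obtenir a = -6.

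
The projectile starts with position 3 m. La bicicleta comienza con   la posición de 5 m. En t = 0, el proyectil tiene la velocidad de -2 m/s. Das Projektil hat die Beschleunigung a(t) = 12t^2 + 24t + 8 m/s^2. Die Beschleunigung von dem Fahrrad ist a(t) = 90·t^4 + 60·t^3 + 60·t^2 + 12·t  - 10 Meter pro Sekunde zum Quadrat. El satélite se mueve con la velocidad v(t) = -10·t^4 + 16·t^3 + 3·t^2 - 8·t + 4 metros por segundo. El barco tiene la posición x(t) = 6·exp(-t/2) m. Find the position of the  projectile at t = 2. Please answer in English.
To find the answer, we compute 2 integrals of a(t) = 12·t^2 + 24·t + 8. Integrating acceleration and using the initial condition v(0) = -2, we get v(t) = 4·t^3 + 12·t^2 + 8·t - 2. Integrating velocity and using the initial condition x(0) = 3, we get x(t) = t^4 + 4·t^3 + 4·t^2 - 2·t + 3. Using x(t) = t^4 + 4·t^3 + 4·t^2 - 2·t + 3 and substituting t = 2, we find x = 63.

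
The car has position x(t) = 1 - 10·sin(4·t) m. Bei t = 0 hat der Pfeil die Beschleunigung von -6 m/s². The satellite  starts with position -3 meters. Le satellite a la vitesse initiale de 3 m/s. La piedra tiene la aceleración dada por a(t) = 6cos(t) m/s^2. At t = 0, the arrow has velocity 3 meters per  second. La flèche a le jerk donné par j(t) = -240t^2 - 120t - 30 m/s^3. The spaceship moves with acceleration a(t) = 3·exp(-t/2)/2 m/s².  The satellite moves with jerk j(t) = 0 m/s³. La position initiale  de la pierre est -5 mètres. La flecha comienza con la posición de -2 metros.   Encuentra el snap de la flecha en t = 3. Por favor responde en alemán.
Wir müssen unsere Gleichung für den Ruck j(t) = -240·t^2 - 120·t - 30 1-mal ableiten. Die Ableitung von dem Ruck ergibt den Snap: s(t) = -480·t - 120. Wir haben den Snap s(t) = -480·t - 120. Durch Einsetzen von t = 3: s(3) = -1560.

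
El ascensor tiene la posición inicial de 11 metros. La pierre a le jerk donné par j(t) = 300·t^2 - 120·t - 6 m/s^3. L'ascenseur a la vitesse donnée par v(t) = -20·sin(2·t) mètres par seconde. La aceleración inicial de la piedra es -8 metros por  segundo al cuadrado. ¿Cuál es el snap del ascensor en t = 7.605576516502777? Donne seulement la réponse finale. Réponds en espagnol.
El snap en t = 7.605576516502777 es s = -140.657175936787.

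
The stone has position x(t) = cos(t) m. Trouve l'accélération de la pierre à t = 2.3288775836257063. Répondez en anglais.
To solve this, we need to take 2 derivatives of our position equation x(t) = cos(t). Differentiating position, we get velocity: v(t) = -sin(t). Differentiating velocity, we get acceleration: a(t) = -cos(t). We have acceleration a(t) = -cos(t). Substituting t = 2.3288775836257063: a(2.3288775836257063) = 0.687529403661816.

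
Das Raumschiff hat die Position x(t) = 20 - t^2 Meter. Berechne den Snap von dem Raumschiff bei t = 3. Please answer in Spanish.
Debemos derivar nuestra ecuación de la posición x(t) = 20 - t^2 4 veces. La derivada de la posición da la velocidad: v(t) = -2·t. Derivando la velocidad, obtenemos la aceleración: a(t) = -2. Derivando la aceleración, obtenemos la sacudida: j(t) = 0. La derivada de la sacudida da el snap: s(t) = 0. Tenemos el snap s(t) = 0. Sustituyendo t = 3: s(3) = 0.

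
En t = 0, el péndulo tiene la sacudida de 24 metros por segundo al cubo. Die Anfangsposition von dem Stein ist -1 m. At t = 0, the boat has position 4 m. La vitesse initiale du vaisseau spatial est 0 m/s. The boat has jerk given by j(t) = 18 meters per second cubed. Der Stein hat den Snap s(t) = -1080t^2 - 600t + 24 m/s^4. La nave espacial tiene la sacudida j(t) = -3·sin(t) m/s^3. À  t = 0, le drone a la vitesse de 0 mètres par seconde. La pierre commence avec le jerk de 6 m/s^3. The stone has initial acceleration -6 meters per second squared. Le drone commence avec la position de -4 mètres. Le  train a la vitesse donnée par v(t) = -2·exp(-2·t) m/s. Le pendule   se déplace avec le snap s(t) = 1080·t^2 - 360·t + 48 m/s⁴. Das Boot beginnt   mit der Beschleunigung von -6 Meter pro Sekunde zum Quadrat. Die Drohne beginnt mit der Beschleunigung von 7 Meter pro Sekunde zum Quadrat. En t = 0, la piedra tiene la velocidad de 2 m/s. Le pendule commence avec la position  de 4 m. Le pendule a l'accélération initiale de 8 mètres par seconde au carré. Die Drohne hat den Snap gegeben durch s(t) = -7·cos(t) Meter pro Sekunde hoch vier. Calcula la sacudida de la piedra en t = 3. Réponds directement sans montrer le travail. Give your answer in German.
Bei t = 3, j = -12342.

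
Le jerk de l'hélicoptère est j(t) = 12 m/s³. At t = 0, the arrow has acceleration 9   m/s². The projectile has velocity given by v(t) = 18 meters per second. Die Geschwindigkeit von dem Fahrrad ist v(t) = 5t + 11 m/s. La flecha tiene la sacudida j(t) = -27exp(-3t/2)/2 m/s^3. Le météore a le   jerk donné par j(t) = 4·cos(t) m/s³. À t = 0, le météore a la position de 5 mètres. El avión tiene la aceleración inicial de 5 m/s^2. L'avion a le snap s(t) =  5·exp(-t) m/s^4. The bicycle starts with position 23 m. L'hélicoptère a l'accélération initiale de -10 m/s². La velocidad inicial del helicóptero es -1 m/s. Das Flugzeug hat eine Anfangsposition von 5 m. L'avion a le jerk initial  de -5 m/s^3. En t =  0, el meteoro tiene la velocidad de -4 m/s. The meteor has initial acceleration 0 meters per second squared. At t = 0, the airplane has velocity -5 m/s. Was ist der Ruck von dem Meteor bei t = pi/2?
Wir haben den Ruck j(t) = 4·cos(t). Durch Einsetzen von t = pi/2: j(pi/2) = 0.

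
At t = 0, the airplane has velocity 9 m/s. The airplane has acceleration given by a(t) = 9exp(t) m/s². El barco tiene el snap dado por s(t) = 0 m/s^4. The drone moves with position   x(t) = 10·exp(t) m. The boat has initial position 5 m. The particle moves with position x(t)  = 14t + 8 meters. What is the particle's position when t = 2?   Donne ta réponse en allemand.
Wir haben die Position x(t) = 14·t + 8. Durch Einsetzen von t = 2: x(2) = 36.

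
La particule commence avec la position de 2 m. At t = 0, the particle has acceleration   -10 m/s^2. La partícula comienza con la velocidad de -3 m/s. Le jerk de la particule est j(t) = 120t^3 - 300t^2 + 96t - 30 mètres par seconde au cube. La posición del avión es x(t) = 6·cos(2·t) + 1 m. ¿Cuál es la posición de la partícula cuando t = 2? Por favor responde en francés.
Nous devons trouver l'intégrale de notre équation du jerk j(t) = 120·t^3 - 300·t^2 + 96·t - 30 3 fois. En intégrant le jerk et en utilisant la condition initiale a(0) = -10, nous obtenons a(t) = 30·t^4 - 100·t^3 + 48·t^2 - 30·t - 10. L'intégrale de l'accélération, avec v(0) = -3, donne la vitesse: v(t) = 6·t^5 - 25·t^4 + 16·t^3 - 15·t^2 - 10·t - 3. L'intégrale de la vitesse, avec x(0) = 2, donne la position: x(t) = t^6 - 5·t^5 + 4·t^4 - 5·t^3 - 5·t^2 - 3·t + 2. En utilisant x(t) = t^6 - 5·t^5 + 4·t^4 - 5·t^3 - 5·t^2 - 3·t + 2 et en substituant t = 2, nous trouvons x = -96.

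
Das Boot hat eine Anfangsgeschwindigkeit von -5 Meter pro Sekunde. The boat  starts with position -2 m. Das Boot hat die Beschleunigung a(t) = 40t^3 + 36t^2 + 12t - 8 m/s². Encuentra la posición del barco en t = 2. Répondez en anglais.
To solve this, we need to take 2 antiderivatives of our acceleration equation a(t) = 40·t^3 + 36·t^2 + 12·t - 8. Integrating acceleration and using the initial condition v(0) = -5, we get v(t) = 10·t^4 + 12·t^3 + 6·t^2 - 8·t - 5. The antiderivative of velocity, with x(0) = -2, gives position: x(t) = 2·t^5 + 3·t^4 + 2·t^3 - 4·t^2 - 5·t - 2. From the given position equation x(t) = 2·t^5 + 3·t^4 + 2·t^3 - 4·t^2 - 5·t - 2, we substitute t = 2 to get x = 100.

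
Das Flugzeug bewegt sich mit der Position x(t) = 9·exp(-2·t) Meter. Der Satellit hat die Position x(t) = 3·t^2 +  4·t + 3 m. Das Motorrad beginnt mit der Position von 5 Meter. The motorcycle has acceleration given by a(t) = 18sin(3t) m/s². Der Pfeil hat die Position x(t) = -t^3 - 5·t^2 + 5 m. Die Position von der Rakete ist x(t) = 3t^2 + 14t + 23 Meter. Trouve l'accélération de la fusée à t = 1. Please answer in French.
Nous devons dériver notre équation de la position x(t) = 3·t^2 + 14·t + 23 2 fois. La dérivée de la position donne la vitesse: v(t) = 6·t + 14. En dérivant la vitesse, nous obtenons l'accélération: a(t) = 6. De l'équation de l'accélération a(t) = 6, nous substituons t = 1 pour obtenir a = 6.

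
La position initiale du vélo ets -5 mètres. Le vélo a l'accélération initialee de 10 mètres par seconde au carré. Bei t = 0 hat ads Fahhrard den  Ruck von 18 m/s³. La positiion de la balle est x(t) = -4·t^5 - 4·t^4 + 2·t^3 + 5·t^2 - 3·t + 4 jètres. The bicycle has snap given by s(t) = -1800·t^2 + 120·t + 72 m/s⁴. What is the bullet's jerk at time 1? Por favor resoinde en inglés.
Starting from position x(t) = -4·t^5 - 4·t^4 + 2·t^3 + 5·t^2 - 3·t + 4, we take 3 derivatives. Differentiating position, we get velocity: v(t) = -20·t^4 - 16·t^3 + 6·t^2 + 10·t - 3. Taking d/dt of v(t), we find a(t) = -80·t^3 - 48·t^2 + 12·t + 10. Taking d/dt of a(t), we find j(t) = -240·t^2 - 96·t + 12. From the given jerk equation j(t) = -240·t^2 - 96·t + 12, we substitute t = 1 to get j = -324.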